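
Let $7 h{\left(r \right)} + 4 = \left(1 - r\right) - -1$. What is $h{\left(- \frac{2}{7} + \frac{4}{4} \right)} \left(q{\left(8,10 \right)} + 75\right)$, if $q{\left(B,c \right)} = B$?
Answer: $- \frac{1577}{49} \approx -32.184$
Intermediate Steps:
$h{\left(r \right)} = - \frac{2}{7} - \frac{r}{7}$ ($h{\left(r \right)} = - \frac{4}{7} + \frac{\left(1 - r\right) - -1}{7} = - \frac{4}{7} + \frac{\left(1 - r\right) + 1}{7} = - \frac{4}{7} + \frac{2 - r}{7} = - \frac{4}{7} - \left(- \frac{2}{7} + \frac{r}{7}\right) = - \frac{2}{7} - \frac{r}{7}$)
$h{\left(- \frac{2}{7} + \frac{4}{4} \right)} \left(q{\left(8,10 \right)} + 75\right) = \left(- \frac{2}{7} - \frac{- \frac{2}{7} + \frac{4}{4}}{7}\right) \left(8 + 75\right) = \left(- \frac{2}{7} - \frac{\left(-2\right) \frac{1}{7} + 4 \cdot \frac{1}{4}}{7}\right) 83 = \left(- \frac{2}{7} - \frac{- \frac{2}{7} + 1}{7}\right) 83 = \left(- \frac{2}{7} - \frac{5}{49}\right) 83 = \left(- \frac{19}{49}\right) 83 = - \frac{1577}{49}$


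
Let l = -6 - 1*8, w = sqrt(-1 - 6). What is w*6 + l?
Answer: -14 + 6*I*sqrt(7) ≈ -14.0 + 15.875*I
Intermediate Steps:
w = I*sqrt(7) (w = sqrt(-7) = I*sqrt(7) ≈ 2.6458*I)
l = -14 (l = -6 - 8 = -14)
w*6 + l = (I*sqrt(7))*6 - 14 = 6*I*sqrt(7) - 14 = -14 + 6*I*sqrt(7)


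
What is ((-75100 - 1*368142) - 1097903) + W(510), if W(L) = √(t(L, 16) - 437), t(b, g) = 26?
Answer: -1541145 + I*√411 ≈ -1.5411e+6 + 20.273*I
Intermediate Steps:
W(L) = I*√411 (W(L) = √(26 - 437) = √(-411) = I*√411)
((-75100 - 1*368142) - 1097903) + W(510) = ((-75100 - 1*368142) - 1097903) + I*√411 = ((-75100 - 368142) - 1097903) + I*√411 = (-443242 - 1097903) + I*√411 = -1541145 + I*√411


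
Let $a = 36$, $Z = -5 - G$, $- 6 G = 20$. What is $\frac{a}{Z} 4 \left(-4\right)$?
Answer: $\frac{1728}{5} \approx 345.6$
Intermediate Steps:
$G = - \frac{10}{3}$ ($G = \left(- \frac{1}{6}\right) 20 = - \frac{10}{3} \approx -3.3333$)
$Z = - \frac{5}{3}$ ($Z = -5 - - \frac{10}{3} = -5 + \frac{10}{3} = - \frac{5}{3} \approx -1.6667$)
$\frac{a}{Z} 4 \left(-4\right) = \frac{36}{- \frac{5}{3}} \cdot 4 \left(-4\right) = 36 \left(- \frac{3}{5}\right) \left(-16\right) = \left(- \frac{108}{5}\right) \left(-16\right) = \frac{1728}{5}$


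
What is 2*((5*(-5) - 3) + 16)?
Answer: -24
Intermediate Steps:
2*((5*(-5) - 3) + 16) = 2*((-25 - 3) + 16) = 2*(-28 + 16) = 2*(-12) = -24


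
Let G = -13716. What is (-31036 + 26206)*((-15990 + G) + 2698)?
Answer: 130448640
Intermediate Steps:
(-31036 + 26206)*((-15990 + G) + 2698) = (-31036 + 26206)*((-15990 - 13716) + 2698) = -4830*(-29706 + 2698) = -4830*(-27008) = 130448640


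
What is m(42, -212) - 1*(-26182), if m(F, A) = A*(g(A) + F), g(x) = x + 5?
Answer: 61162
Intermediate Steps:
g(x) = 5 + x
m(F, A) = A*(5 + A + F) (m(F, A) = A*((5 + A) + F) = A*(5 + A + F))
m(42, -212) - 1*(-26182) = -212*(5 - 212 + 42) - 1*(-26182) = -212*(-165) + 26182 = 34980 + 26182 = 61162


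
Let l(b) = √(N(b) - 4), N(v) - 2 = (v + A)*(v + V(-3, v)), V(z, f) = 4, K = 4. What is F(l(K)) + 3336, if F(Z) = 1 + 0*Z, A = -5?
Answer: 3337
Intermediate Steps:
N(v) = 2 + (-5 + v)*(4 + v) (N(v) = 2 + (v - 5)*(v + 4) = 2 + (-5 + v)*(4 + v))
l(b) = √(-22 + b² - b) (l(b) = √((-18 + b² - b) - 4) = √(-22 + b² - b))
F(Z) = 1 (F(Z) = 1 + 0 = 1)
F(l(K)) + 3336 = 1 + 3336 = 3337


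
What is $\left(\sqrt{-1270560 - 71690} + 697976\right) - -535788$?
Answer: $1233764 + 5 i \sqrt{53690} \approx 1.2338 \cdot 10^{6} + 1158.6 i$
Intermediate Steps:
$\left(\sqrt{-1270560 - 71690} + 697976\right) - -535788 = \left(\sqrt{-1342250} + 697976\right) + 535788 = \left(5 i \sqrt{53690} + 697976\right) + 535788 = \left(697976 + 5 i \sqrt{53690}\right) + 535788 = 1233764 + 5 i \sqrt{53690}$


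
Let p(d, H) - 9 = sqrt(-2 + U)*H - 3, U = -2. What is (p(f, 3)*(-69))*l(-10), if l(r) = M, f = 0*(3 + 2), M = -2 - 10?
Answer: 4968 + 4968*I ≈ 4968.0 + 4968.0*I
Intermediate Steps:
M = -12
f = 0 (f = 0*5 = 0)
l(r) = -12
p(d, H) = 6 + 2*I*H (p(d, H) = 9 + (sqrt(-2 - 2)*H - 3) = 9 + (sqrt(-4)*H - 3) = 9 + ((2*I)*H - 3) = 9 + (2*I*H - 3) = 9 + (-3 + 2*I*H) = 6 + 2*I*H)
(p(f, 3)*(-69))*l(-10) = ((6 + 2*I*3)*(-69))*(-12) = ((6 + 6*I)*(-69))*(-12) = (-414 - 414*I)*(-12) = 4968 + 4968*I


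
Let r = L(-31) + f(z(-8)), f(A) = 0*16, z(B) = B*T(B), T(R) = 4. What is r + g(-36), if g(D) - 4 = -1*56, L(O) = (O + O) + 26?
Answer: -88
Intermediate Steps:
L(O) = 26 + 2*O (L(O) = 2*O + 26 = 26 + 2*O)
g(D) = -52 (g(D) = 4 - 1*56 = 4 - 56 = -52)
z(B) = 4*B (z(B) = B*4 = 4*B)
f(A) = 0
r = -36 (r = (26 + 2*(-31)) + 0 = (26 - 62) + 0 = -36 + 0 = -36)
r + g(-36) = -36 - 52 = -88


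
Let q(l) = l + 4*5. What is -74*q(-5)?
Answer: -1110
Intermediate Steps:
q(l) = 20 + l (q(l) = l + 20 = 20 + l)
-74*q(-5) = -74*(20 - 5) = -74*15 = -1110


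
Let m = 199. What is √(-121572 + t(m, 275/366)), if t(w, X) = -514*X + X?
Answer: 9*I*√22410058/122 ≈ 349.22*I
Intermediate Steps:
t(w, X) = -513*X
√(-121572 + t(m, 275/366)) = √(-121572 - 141075/366) = √(-121572 - 513*275/366) = √(-121572 - 47025/122) = √(-14878809/122) = 9*I*√22410058/122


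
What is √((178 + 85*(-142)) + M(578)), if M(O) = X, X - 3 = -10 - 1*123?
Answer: I*√12022 ≈ 109.64*I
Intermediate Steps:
X = -130 (X = 3 + (-10 - 1*123) = 3 + (-10 - 123) = 3 - 133 = -130)
M(O) = -130
√((178 + 85*(-142)) + M(578)) = √((178 + 85*(-142)) - 130) = √((178 - 12070) - 130) = √(-11892 - 130) = √(-12022) = I*√12022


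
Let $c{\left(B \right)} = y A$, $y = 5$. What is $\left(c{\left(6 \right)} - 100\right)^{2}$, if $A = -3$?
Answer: $13225$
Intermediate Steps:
$c{\left(B \right)} = -15$ ($c{\left(B \right)} = 5 \left(-3\right) = -15$)
$\left(c{\left(6 \right)} - 100\right)^{2} = \left(-15 - 100\right)^{2} = \left(-115\right)^{2} = 13225$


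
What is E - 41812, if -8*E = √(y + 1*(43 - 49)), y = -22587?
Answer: -41812 - I*√22593/8 ≈ -41812.0 - 18.789*I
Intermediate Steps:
E = -I*√22593/8 (E = -√(-22587 + 1*(43 - 49))/8 = -√(-22587 + 1*(-6))/8 = -√(-22587 - 6)/8 = -I*√22593/8 ≈ -18.789*I)
E - 41812 = -I*√22593/8 - 41812 = -41812 - I*√22593/8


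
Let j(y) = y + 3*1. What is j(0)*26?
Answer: 78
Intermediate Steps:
j(y) = 3 + y (j(y) = y + 3 = 3 + y)
j(0)*26 = (3 + 0)*26 = 3*26 = 78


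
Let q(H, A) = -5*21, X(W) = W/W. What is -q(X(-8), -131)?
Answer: 105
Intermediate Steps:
X(W) = 1
q(H, A) = -105
-q(X(-8), -131) = -1*(-105) = 105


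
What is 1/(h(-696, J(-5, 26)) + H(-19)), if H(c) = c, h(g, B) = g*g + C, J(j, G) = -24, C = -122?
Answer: 1/484275 ≈ 2.0649e-6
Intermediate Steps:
h(g, B) = -122 + g² (h(g, B) = g*g - 122 = g² - 122 = -122 + g²)
1/(h(-696, J(-5, 26)) + H(-19)) = 1/((-122 + (-696)²) - 19) = 1/((-122 + 484416) - 19) = 1/(484294 - 19) = 1/484275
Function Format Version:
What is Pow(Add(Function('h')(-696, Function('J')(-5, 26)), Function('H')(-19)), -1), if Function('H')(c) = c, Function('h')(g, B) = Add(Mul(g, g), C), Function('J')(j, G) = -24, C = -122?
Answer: Rational(1, 484275) ≈ 2.0649e-6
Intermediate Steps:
Function('h')(g, B) = Add(-122, Pow(g, 2)) (Function('h')(g, B) = Add(Mul(g, g), -122) = Add(Pow(g, 2), -122) = Add(-122, Pow(g, 2)))
Pow(Add(Function('h')(-696, Function('J')(-5, 26)), Function('H')(-19)), -1) = Pow(Add(Add(-122, Pow(-696, 2)), -19), -1) = Pow(Add(Add(-122, 484416), -19), -1) = Pow(Add(484294, -19), -1) = Pow(484275, -1) = Rational(1, 484275)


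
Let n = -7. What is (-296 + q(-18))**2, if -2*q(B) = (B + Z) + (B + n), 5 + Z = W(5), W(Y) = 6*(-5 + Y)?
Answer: 73984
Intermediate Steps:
W(Y) = -30 + 6*Y
Z = -5 (Z = -5 + (-30 + 6*5) = -5 + (-30 + 30) = -5 + 0 = -5)
q(B) = 6 - B (q(B) = -((B - 5) + (B - 7))/2 = -((-5 + B) + (-7 + B))/2 = -(-12 + 2*B)/2 = 6 - B)
(-296 + q(-18))**2 = (-296 + (6 - 1*(-18)))**2 = (-296 + (6 + 18))**2 = (-296 + 24)**2 = (-272)**2 = 73984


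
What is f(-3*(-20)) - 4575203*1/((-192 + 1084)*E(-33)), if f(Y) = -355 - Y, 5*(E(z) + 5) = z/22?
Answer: 13066245/23638 ≈ 552.76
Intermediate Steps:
E(z) = -5 + z/110 (E(z) = -5 + (z/22)/5 = -5 + z/110)
f(-3*(-20)) - 4575203*1/((-192 + 1084)*E(-33)) = (-355 - (-3)*(-20)) - 4575203*1/((-192 + 1084)*(-5 + (1/110)*(-33))) = (-355 - 1*60) - 4575203*1/(892*(-5 - 3/10)) = (-355 - 60) - 4575203/((-53/10*892)) = -415 - 4575203/(-23638/5) = -415 - 4575203*(-5/23638) = -415 + 22876015/23638 = 13066245/23638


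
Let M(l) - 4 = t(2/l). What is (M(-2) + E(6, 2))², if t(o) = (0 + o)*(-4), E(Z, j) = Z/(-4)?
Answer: 169/4 ≈ 42.250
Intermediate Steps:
E(Z, j) = -Z/4 (E(Z, j) = Z*(-¼) = -Z/4)
t(o) = -4*o (t(o) = o*(-4) = -4*o)
M(l) = 4 - 8/l
(M(-2) + E(6, 2))² = ((4 - 8/(-2)) - ¼*6)² = ((4 - 8*(-½)) - 3/2)² = ((4 + 4) - 3/2)² = (8 - 3/2)² = (13/2)² = 169/4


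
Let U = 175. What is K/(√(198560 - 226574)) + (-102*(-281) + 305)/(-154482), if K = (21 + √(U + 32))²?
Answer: -28967/154482 - 3*I*√28014*(7 + √23)²/9338 ≈ -0.18751 - 7.4819*I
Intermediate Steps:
K = (21 + 3*√23)² (K = (21 + √(175 + 32))² = (21 + √207)² = (21 + 3*√23)² ≈ 1252.3)
K/(√(198560 - 226574)) + (-102*(-281) + 305)/(-154482) = (648 + 126*√23)/(√(198560 - 226574)) + (-102*(-281) + 305)/(-154482) = (648 + 126*√23)/(√(-28014)) + (28662 + 305)*(-1/154482) = (648 + 126*√23)/((I*√28014)) + 28967*(-1/154482) = (648 + 126*√23)*(-I*√28014/28014) - 28967/154482 = -I*√28014*(648 + 126*√23)/28014 - 28967/154482 = -28967/154482 - I*√28014*(648 + 126*√23)/28014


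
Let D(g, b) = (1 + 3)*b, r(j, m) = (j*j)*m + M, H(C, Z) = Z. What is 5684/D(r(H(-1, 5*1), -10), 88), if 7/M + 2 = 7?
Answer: 1421/88 ≈ 16.148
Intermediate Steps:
M = 7/5 (M = 7/(-2 + 7) = 7/5 ≈ 1.4000)
r(j, m) = 7/5 + m*j² (r(j, m) = (j*j)*m + 7/5 = j²*m + 7/5 = m*j² + 7/5 = 7/5 + m*j²)
D(g, b) = 4*b
5684/D(r(H(-1, 5*1), -10), 88) = 5684/((4*88)) = 5684/352 = 5684*(1/352) = 1421/88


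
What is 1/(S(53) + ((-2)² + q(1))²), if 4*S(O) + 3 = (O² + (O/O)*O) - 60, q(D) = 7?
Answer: 4/3283 ≈ 0.0012184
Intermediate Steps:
S(O) = -63/4 + O/4 + O²/4 (S(O) = -¾ + ((O² + (O/O)*O) - 60)/4 = -¾ + ((O² + 1*O) - 60)/4 = -¾ + ((O² + O) - 60)/4 = -¾ + ((O + O²) - 60)/4 = -¾ + (-60 + O + O²)/4 = -¾ + (-15 + O/4 + O²/4) = -63/4 + O/4 + O²/4)
1/(S(53) + ((-2)² + q(1))²) = 1/((-63/4 + (¼)*53 + (¼)*53²) + ((-2)² + 7)²) = 1/((-63/4 + 53/4 + (¼)*2809) + (4 + 7)²) = 1/((-63/4 + 53/4 + 2809/4) + 11²) = 1/(2799/4 + 121) = 1/(3283/4) = 4/3283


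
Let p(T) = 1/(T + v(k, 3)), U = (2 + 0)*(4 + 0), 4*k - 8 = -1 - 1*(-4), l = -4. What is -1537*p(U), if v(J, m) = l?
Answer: -1537/4 ≈ -384.25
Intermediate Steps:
k = 11/4 (k = 2 + (-1 - 1*(-4))/4 = 2 + (-1 + 4)/4 = 2 + (¼)*3 = 2 + ¾ = 11/4 ≈ 2.7500)
v(J, m) = -4
U = 8 (U = 2*4 = 8)
p(T) = 1/(-4 + T) (p(T) = 1/(T - 4) = 1/(-4 + T))
-1537*p(U) = -1537/(-4 + 8) = -1537/4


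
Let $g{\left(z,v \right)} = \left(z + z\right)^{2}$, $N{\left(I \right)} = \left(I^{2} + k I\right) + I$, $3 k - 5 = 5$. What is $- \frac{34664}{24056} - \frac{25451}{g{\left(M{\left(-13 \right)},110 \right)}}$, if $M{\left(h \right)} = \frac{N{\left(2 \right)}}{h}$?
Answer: $- \frac{116428917205}{17368432} \approx -6703.5$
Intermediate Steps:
$k = \frac{10}{3}$ ($k = \frac{5}{3} + \frac{1}{3} \cdot 5 = \frac{5}{3} + \frac{5}{3} = \frac{10}{3} \approx 3.3333$)
$N{\left(I \right)} = I^{2} + \frac{13 I}{3}$ ($N{\left(I \right)} = \left(I^{2} + \frac{10 I}{3}\right) + I = I^{2} + \frac{13 I}{3}$)
$M{\left(h \right)} = \frac{38}{3 h}$ ($M{\left(h \right)} = \frac{\frac{1}{3} \cdot 2 \left(13 + 3 \cdot 2\right)}{h} = \frac{\frac{1}{3} \cdot 2 \left(13 + 6\right)}{h} = \frac{\frac{1}{3} \cdot 2 \cdot 19}{h} = \frac{38}{3 h}$)
$g{\left(z,v \right)} = 4 z^{2}$ ($g{\left(z,v \right)} = \left(2 z\right)^{2} = 4 z^{2}$)
$- \frac{34664}{24056} - \frac{25451}{g{\left(M{\left(-13 \right)},110 \right)}} = - \frac{34664}{24056} - \frac{25451}{4 \left(\frac{38}{3 \left(-13\right)}\right)^{2}} = \left(-34664\right) \frac{1}{24056} - \frac{25451}{4 \left(\frac{38}{3} \left(- \frac{1}{13}\right)\right)^{2}} = - \frac{4333}{3007} - \frac{25451}{4 \left(- \frac{38}{39}\right)^{2}} = - \frac{4333}{3007} - \frac{25451}{4 \cdot \frac{1444}{1521}} = - \frac{4333}{3007} - \frac{25451}{\frac{5776}{1521}} = - \frac{4333}{3007} - \frac{38710971}{5776} = - \frac{116428917205}{17368432}$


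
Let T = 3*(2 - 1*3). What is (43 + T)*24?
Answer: 960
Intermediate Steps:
T = -3 (T = 3*(2 - 3) = 3*(-1) = -3)
(43 + T)*24 = (43 - 3)*24 = 40*24 = 960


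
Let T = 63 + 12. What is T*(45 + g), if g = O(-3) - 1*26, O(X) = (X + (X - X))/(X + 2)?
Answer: 1650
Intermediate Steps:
O(X) = X/(2 + X) (O(X) = (X + 0)/(2 + X) = X/(2 + X))
T = 75
g = -23 (g = -3/(2 - 3) - 1*26 = -3/(-1) - 26 = -3*(-1) - 26 = 3 - 26 = -23)
T*(45 + g) = 75*(45 - 23) = 75*22 = 1650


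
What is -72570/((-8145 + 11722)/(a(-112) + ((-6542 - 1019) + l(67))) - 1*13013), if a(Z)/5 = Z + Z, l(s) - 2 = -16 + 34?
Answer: 62852877/11270917 ≈ 5.5766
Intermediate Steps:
l(s) = 20 (l(s) = 2 + (-16 + 34) = 2 + 18 = 20)
a(Z) = 10*Z (a(Z) = 5*(Z + Z) = 5*(2*Z) = 10*Z)
-72570/((-8145 + 11722)/(a(-112) + ((-6542 - 1019) + l(67))) - 1*13013) = -72570/((-8145 + 11722)/(10*(-112) + ((-6542 - 1019) + 20)) - 1*13013) = -72570/(3577/(-1120 + (-7561 + 20)) - 13013) = -72570/(3577/(-1120 - 7541) - 13013) = -72570/(3577/(-8661) - 13013) = -72570/(3577*(-1/8661) - 13013) = -72570/(-3577/8661 - 13013) = -72570/(-112709170/8661) = -72570*(-8661/112709170) = 62852877/11270917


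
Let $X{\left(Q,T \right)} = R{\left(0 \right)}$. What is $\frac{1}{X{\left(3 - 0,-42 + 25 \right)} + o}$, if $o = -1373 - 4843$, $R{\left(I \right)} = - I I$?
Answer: $- \frac{1}{6216} \approx -0.00016088$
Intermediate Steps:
$R{\left(I \right)} = - I^{2}$
$X{\left(Q,T \right)} = 0$ ($X{\left(Q,T \right)} = - 0^{2} = \left(-1\right) 0 = 0$)
$o = -6216$ ($o = -1373 - 4843 = -6216$)
$\frac{1}{X{\left(3 - 0,-42 + 25 \right)} + o} = \frac{1}{0 - 6216} = \frac{1}{-6216} = - \frac{1}{6216}$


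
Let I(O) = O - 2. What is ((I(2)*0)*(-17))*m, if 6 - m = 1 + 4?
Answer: 0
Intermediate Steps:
I(O) = -2 + O
m = 1 (m = 6 - (1 + 4) = 6 - 1*5 = 6 - 5 = 1)
((I(2)*0)*(-17))*m = (((-2 + 2)*0)*(-17))*1 = ((0*0)*(-17))*1 = (0*(-17))*1 = 0*1 = 0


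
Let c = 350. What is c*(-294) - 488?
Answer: -103388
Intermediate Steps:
c*(-294) - 488 = 350*(-294) - 488 = -102900 - 488 = -103388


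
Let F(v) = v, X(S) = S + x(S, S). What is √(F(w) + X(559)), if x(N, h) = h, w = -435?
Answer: √683 ≈ 26.134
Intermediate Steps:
X(S) = 2*S (X(S) = S + S = 2*S)
√(F(w) + X(559)) = √(-435 + 2*559) = √(-435 + 1118) = √683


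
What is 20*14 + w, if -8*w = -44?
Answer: 571/2 ≈ 285.50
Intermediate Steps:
w = 11/2 (w = -⅛*(-44) = 11/2 ≈ 5.5000)
20*14 + w = 20*14 + 11/2 = 280 + 11/2 = 571/2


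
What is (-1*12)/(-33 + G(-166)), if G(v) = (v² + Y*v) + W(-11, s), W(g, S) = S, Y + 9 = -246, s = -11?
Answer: -6/34921 ≈ -0.00017182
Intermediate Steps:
Y = -255 (Y = -9 - 246 = -255)
G(v) = -11 + v² - 255*v (G(v) = (v² - 255*v) - 11 = -11 + v² - 255*v)
(-1*12)/(-33 + G(-166)) = (-1*12)/(-33 + (-11 + (-166)² - 255*(-166))) = -12/(-33 + (-11 + 27556 + 42330)) = -12/(-33 + 69875) = -12/69842 = -12*1/69842 = -6/34921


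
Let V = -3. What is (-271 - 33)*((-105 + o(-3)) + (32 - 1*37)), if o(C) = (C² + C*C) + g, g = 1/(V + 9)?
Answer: 83752/3 ≈ 27917.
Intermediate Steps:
g = ⅙ (g = 1/(-3 + 9) = 1/6 = ⅙ ≈ 0.16667)
o(C) = ⅙ + 2*C² (o(C) = (C² + C*C) + ⅙ = (C² + C²) + ⅙ = 2*C² + ⅙ = ⅙ + 2*C²)
(-271 - 33)*((-105 + o(-3)) + (32 - 1*37)) = (-271 - 33)*((-105 + (⅙ + 2*(-3)²)) + (32 - 1*37)) = -304*((-105 + (⅙ + 2*9)) + (32 - 37)) = -304*((-105 + (⅙ + 18)) - 5) = -304*((-105 + 109/6) - 5) = -304*(-521/6 - 5) = -304*(-551/6) = 83752/3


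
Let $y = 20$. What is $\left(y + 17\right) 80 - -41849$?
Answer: $44809$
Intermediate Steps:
$\left(y + 17\right) 80 - -41849 = \left(20 + 17\right) 80 - -41849 = 37 \cdot 80 + 41849 = 2960 + 41849 = 44809$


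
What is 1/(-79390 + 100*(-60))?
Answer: -1/85390 ≈ -1.1711e-5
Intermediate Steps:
1/(-79390 + 100*(-60)) = 1/(-79390 - 6000) = 1/(-85390) = -1/85390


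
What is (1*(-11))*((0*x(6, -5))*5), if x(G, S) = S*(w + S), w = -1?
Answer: 0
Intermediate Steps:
x(G, S) = S*(-1 + S)
(1*(-11))*((0*x(6, -5))*5) = (1*(-11))*((0*(-5*(-1 - 5)))*5) = -11*0*(-5*(-6))*5 = -11*0*30*5 = -0*5 = -11*0 = 0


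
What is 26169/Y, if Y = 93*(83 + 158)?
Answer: 8723/7471 ≈ 1.1676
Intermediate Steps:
Y = 22413 (Y = 93*241 = 22413)
26169/Y = 26169/22413 = 26169*(1/22413) = 8723/7471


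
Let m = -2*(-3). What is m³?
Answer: 216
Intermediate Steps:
m = 6
m³ = 6³ = 216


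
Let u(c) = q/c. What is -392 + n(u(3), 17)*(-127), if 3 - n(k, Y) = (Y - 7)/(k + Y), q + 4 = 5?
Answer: -18193/26 ≈ -699.73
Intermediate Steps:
q = 1 (q = -4 + 5 = 1)
u(c) = 1/c
n(k, Y) = 3 - (-7 + Y)/(Y + k) (n(k, Y) = 3 - (Y - 7)/(k + Y) = 3 - (-7 + Y)/(Y + k))
-392 + n(u(3), 17)*(-127) = -392 + ((7 + 2*17 + 3/3)/(17 + 1/3))*(-127) = -392 + ((7 + 34 + 3*(⅓))/(17 + ⅓))*(-127) = -392 + ((7 + 34 + 1)/(52/3))*(-127) = -392 + ((3/52)*42)*(-127) = -392 + (63/26)*(-127) = -392 - 8001/26 = -18193/26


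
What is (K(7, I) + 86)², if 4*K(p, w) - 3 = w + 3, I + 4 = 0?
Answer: 29929/4 ≈ 7482.3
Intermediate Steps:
I = -4 (I = -4 + 0 = -4)
K(p, w) = 3/2 + w/4 (K(p, w) = ¾ + (w + 3)/4 = ¾ + (3 + w)/4 = ¾ + (¾ + w/4) = 3/2 + w/4)
(K(7, I) + 86)² = ((3/2 + (¼)*(-4)) + 86)² = ((3/2 - 1) + 86)² = (½ + 86)² = (173/2)² = 29929/4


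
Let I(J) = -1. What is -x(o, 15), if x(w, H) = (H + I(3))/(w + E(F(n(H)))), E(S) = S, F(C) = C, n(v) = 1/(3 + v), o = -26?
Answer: 252/467 ≈ 0.53961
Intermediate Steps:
x(w, H) = (-1 + H)/(w + 1/(3 + H)) (x(w, H) = (H - 1)/(w + 1/(3 + H)) = (-1 + H)/(w + 1/(3 + H)))
-x(o, 15) = -(-1 + 15)*(3 + 15)/(1 - 26*(3 + 15)) = -14*18/(1 - 26*18) = -14*18/(1 - 468) = -14*18/(-467) = -(-1)*14*18/467 = -1*(-252/467) = 252/467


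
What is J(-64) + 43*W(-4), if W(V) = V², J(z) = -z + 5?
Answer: 757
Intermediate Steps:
J(z) = 5 - z
J(-64) + 43*W(-4) = (5 - 1*(-64)) + 43*(-4)² = (5 + 64) + 43*16 = 69 + 688 = 757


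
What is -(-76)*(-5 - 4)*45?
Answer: -30780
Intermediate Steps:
-(-76)*(-5 - 4)*45 = -(-76)*(-9)*45 = -19*36*45 = -684*45 = -30780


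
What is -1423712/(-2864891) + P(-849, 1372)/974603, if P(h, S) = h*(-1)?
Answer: 1389986278795/2792131363273 ≈ 0.49782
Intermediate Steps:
P(h, S) = -h
-1423712/(-2864891) + P(-849, 1372)/974603 = -1423712/(-2864891) - 1*(-849)/974603 = -1423712*(-1/2864891) + 849*(1/974603) = 1423712/2864891 + 849/974603 = 1389986278795/2792131363273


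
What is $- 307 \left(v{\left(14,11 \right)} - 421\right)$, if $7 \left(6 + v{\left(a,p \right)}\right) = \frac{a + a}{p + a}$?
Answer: $\frac{3275997}{25} \approx 1.3104 \cdot 10^{5}$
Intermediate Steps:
$v{\left(a,p \right)} = -6 + \frac{2 a}{7 \left(a + p\right)}$ ($v{\left(a,p \right)} = -6 + \frac{\left(a + a\right) \frac{1}{p + a}}{7} = -6 + \frac{2 a \frac{1}{a + p}}{7} = -6 + \frac{2 a}{7 \left(a + p\right)}$)
$- 307 \left(v{\left(14,11 \right)} - 421\right) = - 307 \left(\frac{\left(-6\right) 11 - 80}{14 + 11} - 421\right) = - 307 \left(\frac{-66 - 80}{25} - 421\right) = - 307 \left(\frac{1}{25} \left(-146\right) - 421\right) = - 307 \left(- \frac{146}{25} - 421\right) = \left(-307\right) \left(- \frac{10671}{25}\right) = \frac{3275997}{25}$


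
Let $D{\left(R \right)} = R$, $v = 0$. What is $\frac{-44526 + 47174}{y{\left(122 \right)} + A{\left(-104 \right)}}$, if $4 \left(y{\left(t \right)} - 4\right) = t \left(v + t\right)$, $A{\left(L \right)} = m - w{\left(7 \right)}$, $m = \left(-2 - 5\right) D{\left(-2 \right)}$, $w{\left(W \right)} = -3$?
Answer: $\frac{1324}{1871} \approx 0.70764$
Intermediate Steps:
$m = 14$ ($m = \left(-2 - 5\right) \left(-2\right) = \left(-7\right) \left(-2\right) = 14$)
$A{\left(L \right)} = 17$ ($A{\left(L \right)} = 14 - -3 = 14 + 3 = 17$)
$y{\left(t \right)} = 4 + \frac{t^{2}}{4}$ ($y{\left(t \right)} = 4 + \frac{t \left(0 + t\right)}{4} = 4 + \frac{t t}{4} = 4 + \frac{t^{2}}{4}$)
$\frac{-44526 + 47174}{y{\left(122 \right)} + A{\left(-104 \right)}} = \frac{-44526 + 47174}{\left(4 + \frac{122^{2}}{4}\right) + 17} = \frac{2648}{\left(4 + \frac{1}{4} \cdot 14884\right) + 17} = \frac{2648}{\left(4 + 3721\right) + 17} = \frac{2648}{3725 + 17} = \frac{2648}{3742} = 2648 \cdot \frac{1}{3742} = \frac{1324}{1871}$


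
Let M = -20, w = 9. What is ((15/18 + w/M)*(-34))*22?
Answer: -4301/15 ≈ -286.73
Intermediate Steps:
((15/18 + w/M)*(-34))*22 = ((15/18 + 9/(-20))*(-34))*22 = ((15*(1/18) + 9*(-1/20))*(-34))*22 = ((⅚ - 9/20)*(-34))*22 = ((23/60)*(-34))*22 = -391/30*22 = -4301/15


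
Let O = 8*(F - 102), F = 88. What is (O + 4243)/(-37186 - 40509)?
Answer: -4131/77695 ≈ -0.053169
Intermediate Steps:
O = -112 (O = 8*(88 - 102) = 8*(-14) = -112)
(O + 4243)/(-37186 - 40509) = (-112 + 4243)/(-37186 - 40509) = 4131/(-77695) = 4131*(-1/77695) = -4131/77695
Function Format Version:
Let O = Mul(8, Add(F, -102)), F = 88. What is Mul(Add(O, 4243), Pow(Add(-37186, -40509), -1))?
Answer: Rational(-4131, 77695) ≈ -0.053169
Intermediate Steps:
O = -112 (O = Mul(8, Add(88, -102)) = Mul(8, -14) = -112)
Mul(Add(O, 4243), Pow(Add(-37186, -40509), -1)) = Mul(Add(-112, 4243), Pow(Add(-37186, -40509), -1)) = Mul(4131, Pow(-77695, -1)) = Mul(4131, Rational(-1, 77695)) = Rational(-4131, 77695)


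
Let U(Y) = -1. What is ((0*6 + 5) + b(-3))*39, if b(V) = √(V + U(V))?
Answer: 195 + 78*I ≈ 195.0 + 78.0*I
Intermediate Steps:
b(V) = √(-1 + V) (b(V) = √(V - 1) = √(-1 + V))
((0*6 + 5) + b(-3))*39 = ((0*6 + 5) + √(-1 - 3))*39 = ((0 + 5) + √(-4))*39 = (5 + 2*I)*39 = 195 + 78*I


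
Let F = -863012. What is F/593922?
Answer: -431506/296961 ≈ -1.4531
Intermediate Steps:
F/593922 = -863012/593922 = -863012*1/593922 = -431506/296961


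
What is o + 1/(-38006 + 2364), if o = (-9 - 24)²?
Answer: 38814137/35642 ≈ 1089.0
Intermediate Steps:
o = 1089 (o = (-33)² = 1089)
o + 1/(-38006 + 2364) = 1089 + 1/(-38006 + 2364) = 1089 + 1/(-35642) = 1089 - 1/35642 = 38814137/35642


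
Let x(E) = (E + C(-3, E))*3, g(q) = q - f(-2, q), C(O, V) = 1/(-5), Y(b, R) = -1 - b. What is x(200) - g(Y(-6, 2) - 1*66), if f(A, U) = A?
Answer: 3292/5 ≈ 658.40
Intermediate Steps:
C(O, V) = -1/5
g(q) = 2 + q (g(q) = q - 1*(-2) = q + 2 = 2 + q)
x(E) = -3/5 + 3*E (x(E) = (E - 1/5)*3 = (-1/5 + E)*3 = -3/5 + 3*E)
x(200) - g(Y(-6, 2) - 1*66) = (-3/5 + 3*200) - (2 + ((-1 - 1*(-6)) - 1*66)) = (-3/5 + 600) - (2 + ((-1 + 6) - 66)) = 2997/5 - (2 + (5 - 66)) = 2997/5 - (2 - 61) = 2997/5 - 1*(-59) = 2997/5 + 59 = 3292/5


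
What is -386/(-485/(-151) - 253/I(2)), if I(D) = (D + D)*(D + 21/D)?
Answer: 2914300/13953 ≈ 208.87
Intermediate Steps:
I(D) = 2*D*(D + 21/D) (I(D) = (2*D)*(D + 21/D) = 2*D*(D + 21/D))
-386/(-485/(-151) - 253/I(2)) = -386/(-485/(-151) - 253/(42 + 2*2²)) = -386/(-485*(-1/151) - 253/(42 + 2*4)) = -386/(485/151 - 253/(42 + 8)) = -386/(485/151 - 253/50) = -386/(-13953/7550) = -386*(-7550/13953) = 2914300/13953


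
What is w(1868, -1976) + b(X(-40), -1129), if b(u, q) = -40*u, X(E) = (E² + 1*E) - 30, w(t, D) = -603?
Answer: -61803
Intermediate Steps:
X(E) = -30 + E + E² (X(E) = (E² + E) - 30 = (E + E²) - 30 = -30 + E + E²)
b(u, q) = -40*u
w(1868, -1976) + b(X(-40), -1129) = -603 - 40*(-30 - 40 + (-40)²) = -603 - 40*(-30 - 40 + 1600) = -603 - 40*1530 = -603 - 61200 = -61803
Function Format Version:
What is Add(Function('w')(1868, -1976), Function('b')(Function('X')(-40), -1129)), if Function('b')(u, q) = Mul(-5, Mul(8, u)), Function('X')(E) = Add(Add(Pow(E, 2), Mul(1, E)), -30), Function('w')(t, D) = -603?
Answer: -61803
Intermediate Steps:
Function('X')(E) = Add(-30, E, Pow(E, 2)) (Function('X')(E) = Add(Add(Pow(E, 2), E), -30) = Add(Add(E, Pow(E, 2)), -30) = Add(-30, E, Pow(E, 2)))
Function('b')(u, q) = Mul(-40, u)
Add(Function('w')(1868, -1976), Function('b')(Function('X')(-40), -1129)) = Add(-603, Mul(-40, Add(-30, -40, Pow(-40, 2)))) = Add(-603, Mul(-40, Add(-30, -40, 1600))) = Add(-603, Mul(-40, 1530)) = Add(-603, -61200) = -61803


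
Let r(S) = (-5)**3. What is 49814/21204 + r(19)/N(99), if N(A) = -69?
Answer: 1014611/243846 ≈ 4.1609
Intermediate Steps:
r(S) = -125
49814/21204 + r(19)/N(99) = 49814/21204 - 125/(-69) = 49814*(1/21204) - 125*(-1/69) = 24907/10602 + 125/69 = 1014611/243846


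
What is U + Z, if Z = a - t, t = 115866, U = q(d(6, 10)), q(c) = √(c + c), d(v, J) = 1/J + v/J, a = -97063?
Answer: -212929 + √35/5 ≈ -2.1293e+5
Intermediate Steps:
d(v, J) = 1/J + v/J
q(c) = √2*√c (q(c) = √(2*c) = √2*√c)
U = √35/5 (U = √2*√((1 + 6)/10) = √2*√((⅒)*7) = √2*√(7/10) = √2*(√70/10) = √35/5 ≈ 1.1832)
Z = -212929 (Z = -97063 - 1*115866 = -97063 - 115866 = -212929)
U + Z = √35/5 - 212929 = -212929 + √35/5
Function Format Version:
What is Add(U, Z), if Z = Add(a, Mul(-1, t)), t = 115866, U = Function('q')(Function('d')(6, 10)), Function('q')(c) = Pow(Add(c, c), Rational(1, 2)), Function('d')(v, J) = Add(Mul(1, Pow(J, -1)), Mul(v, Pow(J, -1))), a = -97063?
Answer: Add(-212929, Mul(Rational(1, 5), Pow(35, Rational(1, 2)))) ≈ -2.1293e+5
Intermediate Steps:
Function('d')(v, J) = Add(Pow(J, -1), Mul(v, Pow(J, -1)))
Function('q')(c) = Mul(Pow(2, Rational(1, 2)), Pow(c, Rational(1, 2))) (Function('q')(c) = Pow(Mul(2, c), Rational(1, 2)) = Mul(Pow(2, Rational(1, 2)), Pow(c, Rational(1, 2))))
U = Mul(Rational(1, 5), Pow(35, Rational(1, 2))) (U = Mul(Pow(2, Rational(1, 2)), Pow(Mul(Pow(10, -1), Add(1, 6)), Rational(1, 2))) = Mul(Pow(2, Rational(1, 2)), Pow(Mul(Rational(1, 10), 7), Rational(1, 2))) = Mul(Pow(2, Rational(1, 2)), Pow(Rational(7, 10), Rational(1, 2))) = Mul(Pow(2, Rational(1, 2)), Mul(Rational(1, 10), Pow(70, Rational(1, 2)))) = Mul(Rational(1, 5), Pow(35, Rational(1, 2))) ≈ 1.1832)
Z = -212929 (Z = Add(-97063, Mul(-1, 115866)) = Add(-97063, -115866) = -212929)
Add(U, Z) = Add(Mul(Rational(1, 5), Pow(35, Rational(1, 2))), -212929) = Add(-212929, Mul(Rational(1, 5), Pow(35, Rational(1, 2))))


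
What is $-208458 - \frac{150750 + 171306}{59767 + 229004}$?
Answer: $- \frac{2866521294}{13751} \approx -2.0846 \cdot 10^{5}$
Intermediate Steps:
$-208458 - \frac{150750 + 171306}{59767 + 229004} = -208458 - \frac{322056}{288771} = -208458 - 322056 \cdot \frac{1}{288771} = -208458 - \frac{15336}{13751} = - \frac{2866521294}{13751}$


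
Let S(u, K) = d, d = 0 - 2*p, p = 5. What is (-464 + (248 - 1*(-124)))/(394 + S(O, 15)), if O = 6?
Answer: -23/96 ≈ -0.23958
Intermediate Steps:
d = -10 (d = 0 - 2*5 = 0 - 10 = -10)
S(u, K) = -10
(-464 + (248 - 1*(-124)))/(394 + S(O, 15)) = (-464 + (248 - 1*(-124)))/(394 - 10) = (-464 + (248 + 124))/384 = (-464 + 372)*(1/384) = -92*1/384 = -23/96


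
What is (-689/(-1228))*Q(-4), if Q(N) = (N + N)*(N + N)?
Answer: 11024/307 ≈ 35.909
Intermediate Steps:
Q(N) = 4*N² (Q(N) = (2*N)*(2*N) = 4*N²)
(-689/(-1228))*Q(-4) = (-689/(-1228))*(4*(-4)²) = (-689*(-1/1228))*(4*16) = (689/1228)*64 = 11024/307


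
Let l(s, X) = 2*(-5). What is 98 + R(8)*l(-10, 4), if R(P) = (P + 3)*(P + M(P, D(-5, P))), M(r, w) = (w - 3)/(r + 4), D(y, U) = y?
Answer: -2126/3 ≈ -708.67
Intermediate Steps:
l(s, X) = -10
M(r, w) = (-3 + w)/(4 + r)
R(P) = (3 + P)*(P - 8/(4 + P)) (R(P) = (P + 3)*(P + (-3 - 5)/(4 + P)) = (3 + P)*(P - 8/(4 + P)))
98 + R(8)*l(-10, 4) = 98 + ((-24 - 8*8 + 8*(3 + 8)*(4 + 8))/(4 + 8))*(-10) = 98 + ((-24 - 64 + 8*11*12)/12)*(-10) = 98 + ((-24 - 64 + 1056)/12)*(-10) = 98 + ((1/12)*968)*(-10) = 98 + (242/3)*(-10) = 98 - 2420/3 = -2126/3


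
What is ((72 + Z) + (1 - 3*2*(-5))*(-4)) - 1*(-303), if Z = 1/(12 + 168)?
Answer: 45181/180 ≈ 251.01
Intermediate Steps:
Z = 1/180 ≈ 0.0055556
((72 + Z) + (1 - 3*2*(-5))*(-4)) - 1*(-303) = ((72 + 1/180) + (1 - 3*2*(-5))*(-4)) - 1*(-303) = (12961/180 + (1 - 6*(-5))*(-4)) + 303 = (12961/180 + (1 + 30)*(-4)) + 303 = (12961/180 + 31*(-4)) + 303 = (12961/180 - 124) + 303 = -9359/180 + 303 = 45181/180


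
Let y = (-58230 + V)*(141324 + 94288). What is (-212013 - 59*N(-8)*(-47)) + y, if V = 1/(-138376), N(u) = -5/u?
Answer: -1898504473025355/138376 ≈ -1.3720e+10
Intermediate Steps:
V = -1/138376 ≈ -7.2267e-6
y = -474618843834343/34594 (y = (-58230 - 1/138376)*(141324 + 94288) = -8057634481/138376*235612 = -474618843834343/34594 ≈ -1.3720e+10)
(-212013 - 59*N(-8)*(-47)) + y = (-212013 - (-295)/(-8)*(-47)) - 474618843834343/34594 = (-212013 - (-295)*(-1)/8*(-47)) - 474618843834343/34594 = (-212013 - 59*5/8*(-47)) - 474618843834343/34594 = (-212013 - 295/8*(-47)) - 474618843834343/34594 = (-212013 + 13865/8) - 474618843834343/34594 = -1682239/8 - 474618843834343/34594 = -1898504473025355/138376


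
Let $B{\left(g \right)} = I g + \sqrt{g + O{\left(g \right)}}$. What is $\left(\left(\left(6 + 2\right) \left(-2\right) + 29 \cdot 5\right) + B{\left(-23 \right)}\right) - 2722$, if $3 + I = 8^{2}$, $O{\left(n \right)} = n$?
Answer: $-3996 + i \sqrt{46} \approx -3996.0 + 6.7823 i$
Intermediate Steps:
$I = 61$ ($I = -3 + 8^{2} = -3 + 64 = 61$)
$B{\left(g \right)} = 61 g + \sqrt{2} \sqrt{g}$ ($B{\left(g \right)} = 61 g + \sqrt{g + g} = 61 g + \sqrt{2 g} = 61 g + \sqrt{2} \sqrt{g}$)
$\left(\left(\left(6 + 2\right) \left(-2\right) + 29 \cdot 5\right) + B{\left(-23 \right)}\right) - 2722 = \left(\left(\left(6 + 2\right) \left(-2\right) + 29 \cdot 5\right) + \left(61 \left(-23\right) + \sqrt{2} \sqrt{-23}\right)\right) - 2722 = \left(\left(8 \left(-2\right) + 145\right) - \left(1403 - \sqrt{2} i \sqrt{23}\right)\right) - 2722 = \left(\left(-16 + 145\right) - \left(1403 - i \sqrt{46}\right)\right) - 2722 = \left(129 - \left(1403 - i \sqrt{46}\right)\right) - 2722 = \left(-1274 + i \sqrt{46}\right) - 2722 = -3996 + i \sqrt{46}$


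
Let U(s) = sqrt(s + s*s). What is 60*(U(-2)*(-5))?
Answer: -300*sqrt(2) ≈ -424.26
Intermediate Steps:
U(s) = sqrt(s + s**2)
60*(U(-2)*(-5)) = 60*(sqrt(-2*(1 - 2))*(-5)) = 60*(sqrt(-2*(-1))*(-5)) = 60*(sqrt(2)*(-5)) = 60*(-5*sqrt(2)) = -300*sqrt(2)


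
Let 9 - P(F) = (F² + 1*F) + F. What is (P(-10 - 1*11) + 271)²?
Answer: 14161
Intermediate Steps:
P(F) = 9 - F² - 2*F (P(F) = 9 - ((F² + 1*F) + F) = 9 - ((F² + F) + F) = 9 - ((F + F²) + F) = 9 - (F² + 2*F) = 9 + (-F² - 2*F) = 9 - F² - 2*F)
(P(-10 - 1*11) + 271)² = ((9 - (-10 - 1*11)² - 2*(-10 - 1*11)) + 271)² = ((9 - (-10 - 11)² - 2*(-10 - 11)) + 271)² = ((9 - 1*(-21)² - 2*(-21)) + 271)² = ((9 - 1*441 + 42) + 271)² = ((9 - 441 + 42) + 271)² = (-390 + 271)² = (-119)² = 14161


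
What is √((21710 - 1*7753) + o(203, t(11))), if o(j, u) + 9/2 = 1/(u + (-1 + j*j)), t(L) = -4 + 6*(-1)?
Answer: 6*√164453002257/20599 ≈ 118.12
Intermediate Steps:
t(L) = -10 (t(L) = -4 - 6 = -10)
o(j, u) = -9/2 + 1/(-1 + u + j²) (o(j, u) = -9/2 + 1/(u + (-1 + j*j)) = -9/2 + 1/(u + (-1 + j²)) = -9/2 + 1/(-1 + u + j²))
√((21710 - 1*7753) + o(203, t(11))) = √((21710 - 1*7753) + (11 - 9*(-10) - 9*203²)/(2*(-1 - 10 + 203²))) = √((21710 - 7753) + (11 + 90 - 9*41209)/(2*(-1 - 10 + 41209))) = √(13957 + (½)*(11 + 90 - 370881)/41198) = √(13957 + (½)*(1/41198)*(-370780)) = √(13957 - 92695/20599) = √(287407548/20599) = 6*√164453002257/20599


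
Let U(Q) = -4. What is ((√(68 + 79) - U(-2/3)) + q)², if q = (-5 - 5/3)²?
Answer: 202003/81 + 6104*√3/9 ≈ 3668.6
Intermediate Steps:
q = 400/9 (q = (-5 - 5*⅓)² = (-5 - 5/3)² = (-20/3)² = 400/9 ≈ 44.444)
((√(68 + 79) - U(-2/3)) + q)² = ((√(68 + 79) - 1*(-4)) + 400/9)² = ((√147 + 4) + 400/9)² = ((7*√3 + 4) + 400/9)² = ((4 + 7*√3) + 400/9)² = (436/9 + 7*√3)²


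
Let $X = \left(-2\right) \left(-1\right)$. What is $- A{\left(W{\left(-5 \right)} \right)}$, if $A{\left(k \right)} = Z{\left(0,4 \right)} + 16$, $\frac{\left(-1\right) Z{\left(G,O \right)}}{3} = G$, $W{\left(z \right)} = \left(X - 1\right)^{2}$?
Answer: $-16$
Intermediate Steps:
$X = 2$
$W{\left(z \right)} = 1$ ($W{\left(z \right)} = \left(2 - 1\right)^{2} = 1^{2} = 1$)
$Z{\left(G,O \right)} = - 3 G$
$A{\left(k \right)} = 16$ ($A{\left(k \right)} = \left(-3\right) 0 + 16 = 0 + 16 = 16$)
$- A{\left(W{\left(-5 \right)} \right)} = \left(-1\right) 16 = -16$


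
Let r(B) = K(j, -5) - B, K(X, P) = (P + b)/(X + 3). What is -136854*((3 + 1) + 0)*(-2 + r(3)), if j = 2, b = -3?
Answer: 18064728/5 ≈ 3.6129e+6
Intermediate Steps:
K(X, P) = (-3 + P)/(3 + X) (K(X, P) = (P - 3)/(X + 3) = (-3 + P)/(3 + X))
r(B) = -8/5 - B (r(B) = (-3 - 5)/(3 + 2) - B = -8/5 - B)
-136854*((3 + 1) + 0)*(-2 + r(3)) = -136854*((3 + 1) + 0)*(-2 + (-8/5 - 1*3)) = -136854*(4 + 0)*(-2 + (-8/5 - 3)) = -547416*(-2 - 23/5) = -547416*(-33)/5 = -136854*(-132/5) = 18064728/5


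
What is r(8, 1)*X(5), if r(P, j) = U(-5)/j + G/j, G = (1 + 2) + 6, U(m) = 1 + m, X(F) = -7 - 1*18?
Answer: -125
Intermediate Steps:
X(F) = -25 (X(F) = -7 - 18 = -25)
G = 9 (G = 3 + 6 = 9)
r(P, j) = 5/j (r(P, j) = (1 - 5)/j + 9/j = -4/j + 9/j = 5/j)
r(8, 1)*X(5) = (5/1)*(-25) = (5*1)*(-25) = 5*(-25) = -125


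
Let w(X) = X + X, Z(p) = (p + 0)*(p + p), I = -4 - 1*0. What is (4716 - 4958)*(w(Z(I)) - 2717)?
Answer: 642026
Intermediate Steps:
I = -4 (I = -4 + 0 = -4)
Z(p) = 2*p² (Z(p) = p*(2*p) = 2*p²)
w(X) = 2*X
(4716 - 4958)*(w(Z(I)) - 2717) = (4716 - 4958)*(2*(2*(-4)²) - 2717) = -242*(2*(2*16) - 2717) = -242*(2*32 - 2717) = -242*(64 - 2717) = -242*(-2653) = 642026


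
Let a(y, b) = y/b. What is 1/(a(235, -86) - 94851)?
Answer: -86/8157421 ≈ -1.0543e-5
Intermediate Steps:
1/(a(235, -86) - 94851) = 1/(235/(-86) - 94851) = 1/(235*(-1/86) - 94851) = 1/(-235/86 - 94851) = 1/(-8157421/86) = -86/8157421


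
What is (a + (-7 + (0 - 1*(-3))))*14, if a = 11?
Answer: 98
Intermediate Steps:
(a + (-7 + (0 - 1*(-3))))*14 = (11 + (-7 + (0 - 1*(-3))))*14 = (11 + (-7 + (0 + 3)))*14 = (11 + (-7 + 3))*14 = (11 - 4)*14 = 7*14 = 98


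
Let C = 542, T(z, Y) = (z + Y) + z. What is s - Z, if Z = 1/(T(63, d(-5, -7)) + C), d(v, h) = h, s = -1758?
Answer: -1162039/661 ≈ -1758.0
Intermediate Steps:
T(z, Y) = Y + 2*z (T(z, Y) = (Y + z) + z = Y + 2*z)
Z = 1/661 (Z = 1/((-7 + 2*63) + 542) = 1/((-7 + 126) + 542) = 1/(119 + 542) = 1/661 ≈ 0.0015129)
s - Z = -1758 - 1*1/661 = -1758 - 1/661 = -1162039/661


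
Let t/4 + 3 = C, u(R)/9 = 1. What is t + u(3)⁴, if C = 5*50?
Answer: 7549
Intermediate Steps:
u(R) = 9 (u(R) = 9*1 = 9)
C = 250
t = 988 (t = -12 + 4*250 = -12 + 1000 = 988)
t + u(3)⁴ = 988 + 9⁴ = 988 + 6561 = 7549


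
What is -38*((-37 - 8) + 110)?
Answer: -2470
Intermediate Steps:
-38*((-37 - 8) + 110) = -38*(-45 + 110) = -38*65 = -2470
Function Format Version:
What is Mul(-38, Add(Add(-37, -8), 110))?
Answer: -2470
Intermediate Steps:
Mul(-38, Add(Add(-37, -8), 110)) = Mul(-38, Add(-45, 110)) = Mul(-38, 65) = -2470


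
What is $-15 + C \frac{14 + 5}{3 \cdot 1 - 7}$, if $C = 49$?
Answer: $- \frac{991}{4} \approx -247.75$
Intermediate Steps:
$-15 + C \frac{14 + 5}{3 \cdot 1 - 7} = -15 + 49 \frac{14 + 5}{3 \cdot 1 - 7} = -15 + 49 \frac{19}{3 - 7} = -15 + 49 \frac{19}{-4} = -15 + 49 \cdot 19 \left(- \frac{1}{4}\right) = -15 + 49 \left(- \frac{19}{4}\right) = -15 - \frac{931}{4} = - \frac{991}{4}$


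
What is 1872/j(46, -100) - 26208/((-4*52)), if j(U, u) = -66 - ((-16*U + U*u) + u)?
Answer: 113082/895 ≈ 126.35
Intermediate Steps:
j(U, u) = -66 - u + 16*U - U*u (j(U, u) = -66 - (u - 16*U + U*u) = -66 + (-u + 16*U - U*u) = -66 - u + 16*U - U*u)
1872/j(46, -100) - 26208/((-4*52)) = 1872/(-66 - 1*(-100) + 16*46 - 1*46*(-100)) - 26208/((-4*52)) = 1872/(-66 + 100 + 736 + 4600) - 26208/(-208) = 1872/5370 - 26208*(-1/208) = 1872*(1/5370) + 126 = 312/895 + 126 = 113082/895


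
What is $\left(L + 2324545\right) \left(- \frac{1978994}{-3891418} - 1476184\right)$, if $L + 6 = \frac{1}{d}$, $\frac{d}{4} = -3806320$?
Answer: $- \frac{101653036756309204583112321}{29623964323520} \approx -3.4314 \cdot 10^{12}$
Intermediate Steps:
$d = -15225280$ ($d = 4 \left(-3806320\right) = -15225280$)
$L = - \frac{91351681}{15225280}$ ($L = -6 + \frac{1}{-15225280} = -6 - \frac{1}{15225280} = - \frac{91351681}{15225280} \approx -6.0$)
$\left(L + 2324545\right) \left(- \frac{1978994}{-3891418} - 1476184\right) = \left(- \frac{91351681}{15225280} + 2324545\right) \left(- \frac{1978994}{-3891418} - 1476184\right) = \frac{35391757145919 \left(\left(-1978994\right) \left(- \frac{1}{3891418}\right) - 1476184\right)}{15225280} = \frac{35391757145919 \left(\frac{989497}{1945709} - 1476184\right)}{15225280} = \frac{35391757145919}{15225280} \left(- \frac{2872223504959}{1945709}\right) = - \frac{101653036756309204583112321}{29623964323520}$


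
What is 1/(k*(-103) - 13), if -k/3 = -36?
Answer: -1/11137 ≈ -8.9791e-5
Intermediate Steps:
k = 108 (k = -3*(-36) = 108)
1/(k*(-103) - 13) = 1/(108*(-103) - 13) = 1/(-11124 - 13) = 1/(-11137) = -1/11137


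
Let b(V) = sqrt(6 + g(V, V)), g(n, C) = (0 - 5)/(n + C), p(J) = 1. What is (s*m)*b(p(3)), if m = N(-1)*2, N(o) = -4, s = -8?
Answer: 32*sqrt(14) ≈ 119.73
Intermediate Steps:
g(n, C) = -5/(C + n)
b(V) = sqrt(6 - 5/(2*V)) (b(V) = sqrt(6 - 5/(V + V)) = sqrt(6 - 5*1/(2*V)) = sqrt(6 - 5/(2*V)))
m = -8 (m = -4*2 = -8)
(s*m)*b(p(3)) = (-8*(-8))*(sqrt(24 - 10/1)/2) = 64*(sqrt(24 - 10*1)/2) = 64*(sqrt(24 - 10)/2) = 64*(sqrt(14)/2) = 32*sqrt(14)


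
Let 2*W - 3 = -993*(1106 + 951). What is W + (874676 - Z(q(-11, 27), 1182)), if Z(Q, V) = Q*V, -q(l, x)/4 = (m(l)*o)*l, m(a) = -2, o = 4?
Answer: 269441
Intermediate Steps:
q(l, x) = 32*l (q(l, x) = -4*(-2*4)*l = -(-32)*l = 32*l)
W = -1021299 (W = 3/2 + (-993*(1106 + 951))/2 = 3/2 + (-993*2057)/2 = 3/2 + (½)*(-2042601) = 3/2 - 2042601/2 = -1021299)
W + (874676 - Z(q(-11, 27), 1182)) = -1021299 + (874676 - 32*(-11)*1182) = -1021299 + (874676 - (-352)*1182) = -1021299 + (874676 - 1*(-416064)) = -1021299 + (874676 + 416064) = -1021299 + 1290740 = 269441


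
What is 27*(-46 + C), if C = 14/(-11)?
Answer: -14040/11 ≈ -1276.4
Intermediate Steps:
C = -14/11 (C = 14*(-1/11) = -14/11 ≈ -1.2727)
27*(-46 + C) = 27*(-46 - 14/11) = 27*(-520/11) = -14040/11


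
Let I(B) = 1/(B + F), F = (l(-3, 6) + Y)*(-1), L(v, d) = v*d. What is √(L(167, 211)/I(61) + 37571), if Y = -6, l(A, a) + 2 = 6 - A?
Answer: √2151791 ≈ 1466.9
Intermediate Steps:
l(A, a) = 4 - A (l(A, a) = -2 + (6 - A) = 4 - A)
L(v, d) = d*v
F = -1 (F = ((4 - 1*(-3)) - 6)*(-1) = ((4 + 3) - 6)*(-1) = (7 - 6)*(-1) = 1*(-1) = -1)
I(B) = 1/(-1 + B) (I(B) = 1/(B - 1) = 1/(-1 + B))
√(L(167, 211)/I(61) + 37571) = √((211*167)/(1/(-1 + 61)) + 37571) = √(35237/(1/60) + 37571) = √(35237*60 + 37571) = √(2114220 + 37571) = √2151791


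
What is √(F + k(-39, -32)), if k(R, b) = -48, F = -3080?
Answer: 2*I*√782 ≈ 55.929*I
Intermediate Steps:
√(F + k(-39, -32)) = √(-3080 - 48) = √(-3128) = 2*I*√782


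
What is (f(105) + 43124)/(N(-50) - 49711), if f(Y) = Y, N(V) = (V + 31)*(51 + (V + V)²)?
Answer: -43229/240680 ≈ -0.17961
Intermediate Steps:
N(V) = (31 + V)*(51 + 4*V²) (N(V) = (31 + V)*(51 + (2*V)²) = (31 + V)*(51 + 4*V²))
(f(105) + 43124)/(N(-50) - 49711) = (105 + 43124)/((1581 + 4*(-50)³ + 51*(-50) + 124*(-50)²) - 49711) = 43229/((1581 + 4*(-125000) - 2550 + 124*2500) - 49711) = 43229/((1581 - 500000 - 2550 + 310000) - 49711) = 43229/(-190969 - 49711) = 43229/(-240680) = 43229*(-1/240680) = -43229/240680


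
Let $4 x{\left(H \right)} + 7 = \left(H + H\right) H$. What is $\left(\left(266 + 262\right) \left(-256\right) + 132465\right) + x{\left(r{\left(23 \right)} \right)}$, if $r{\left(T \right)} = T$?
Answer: $- \frac{9761}{4} \approx -2440.3$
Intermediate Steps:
$x{\left(H \right)} = - \frac{7}{4} + \frac{H^{2}}{2}$ ($x{\left(H \right)} = - \frac{7}{4} + \frac{\left(H + H\right) H}{4} = - \frac{7}{4} + \frac{2 H H}{4} = - \frac{7}{4} + \frac{2 H^{2}}{4} = - \frac{7}{4} + \frac{H^{2}}{2}$)
$\left(\left(266 + 262\right) \left(-256\right) + 132465\right) + x{\left(r{\left(23 \right)} \right)} = \left(\left(266 + 262\right) \left(-256\right) + 132465\right) - \left(\frac{7}{4} - \frac{23^{2}}{2}\right) = \left(528 \left(-256\right) + 132465\right) + \left(- \frac{7}{4} + \frac{1}{2} \cdot 529\right) = \left(-135168 + 132465\right) + \left(- \frac{7}{4} + \frac{529}{2}\right) = -2703 + \frac{1051}{4} = - \frac{9761}{4}$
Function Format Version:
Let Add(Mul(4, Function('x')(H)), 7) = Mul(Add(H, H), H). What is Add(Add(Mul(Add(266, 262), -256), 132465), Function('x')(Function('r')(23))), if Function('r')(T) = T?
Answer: Rational(-9761, 4) ≈ -2440.3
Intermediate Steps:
Function('x')(H) = Add(Rational(-7, 4), Mul(Rational(1, 2), Pow(H, 2))) (Function('x')(H) = Add(Rational(-7, 4), Mul(Rational(1, 4), Mul(Add(H, H), H))) = Add(Rational(-7, 4), Mul(Rational(1, 4), Mul(Mul(2, H), H))) = Add(Rational(-7, 4), Mul(Rational(1, 4), Mul(2, Pow(H, 2)))) = Add(Rational(-7, 4), Mul(Rational(1, 2), Pow(H, 2))))
Add(Add(Mul(Add(266, 262), -256), 132465), Function('x')(Function('r')(23))) = Add(Add(Mul(Add(266, 262), -256), 132465), Add(Rational(-7, 4), Mul(Rational(1, 2), Pow(23, 2)))) = Add(Add(Mul(528, -256), 132465), Add(Rational(-7, 4), Mul(Rational(1, 2), 529))) = Add(Add(-135168, 132465), Add(Rational(-7, 4), Rational(529, 2))) = Add(-2703, Rational(1051, 4)) = Rational(-9761, 4)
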